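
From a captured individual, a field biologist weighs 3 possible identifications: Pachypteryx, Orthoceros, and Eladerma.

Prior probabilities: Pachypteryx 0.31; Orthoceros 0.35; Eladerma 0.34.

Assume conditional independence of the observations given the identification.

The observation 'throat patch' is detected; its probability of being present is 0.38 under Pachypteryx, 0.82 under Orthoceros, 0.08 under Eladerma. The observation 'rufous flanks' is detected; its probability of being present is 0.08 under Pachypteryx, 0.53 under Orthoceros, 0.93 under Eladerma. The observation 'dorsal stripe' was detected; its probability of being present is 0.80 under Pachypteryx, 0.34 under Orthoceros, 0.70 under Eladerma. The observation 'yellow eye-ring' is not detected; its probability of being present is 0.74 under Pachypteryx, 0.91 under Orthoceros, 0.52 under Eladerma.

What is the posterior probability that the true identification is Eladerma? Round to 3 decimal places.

For each hypothesis, the unnormalized posterior weight is prior × product of the observation likelihoods (using 1 − P(present | H) for each absent observation):
  Pachypteryx: 0.31 × 0.38 × 0.08 × 0.80 × (1 − 0.74) = 0.0019602
  Orthoceros: 0.35 × 0.82 × 0.53 × 0.34 × (1 − 0.91) = 0.0046546
  Eladerma: 0.34 × 0.08 × 0.93 × 0.70 × (1 − 0.52) = 0.0084995
The unnormalized weights sum to 0.015114.
P(Eladerma | evidence) = 0.0084995 / 0.015114 ≈ 0.562.

0.562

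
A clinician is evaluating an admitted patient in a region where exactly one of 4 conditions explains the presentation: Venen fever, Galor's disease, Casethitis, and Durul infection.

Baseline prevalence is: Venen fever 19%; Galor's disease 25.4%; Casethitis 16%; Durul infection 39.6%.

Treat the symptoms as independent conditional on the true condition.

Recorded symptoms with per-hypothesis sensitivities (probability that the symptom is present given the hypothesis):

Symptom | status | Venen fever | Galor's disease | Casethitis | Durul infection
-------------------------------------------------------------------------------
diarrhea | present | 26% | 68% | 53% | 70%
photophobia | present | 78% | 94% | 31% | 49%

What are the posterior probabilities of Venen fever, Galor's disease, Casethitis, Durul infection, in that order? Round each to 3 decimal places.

For each hypothesis, the unnormalized posterior weight is prior × product of the symptom likelihoods:
  Venen fever: 0.190 × 0.26 × 0.78 = 0.038532
  Galor's disease: 0.254 × 0.68 × 0.94 = 0.16236
  Casethitis: 0.160 × 0.53 × 0.31 = 0.026288
  Durul infection: 0.396 × 0.70 × 0.49 = 0.13583
Normalizing constant Z = 0.038532 + 0.16236 + 0.026288 + 0.13583 = 0.363.
P(Venen fever | evidence) = 0.038532 / 0.363 ≈ 0.106
P(Galor's disease | evidence) = 0.16236 / 0.363 ≈ 0.447
P(Casethitis | evidence) = 0.026288 / 0.363 ≈ 0.072
P(Durul infection | evidence) = 0.13583 / 0.363 ≈ 0.374

0.106, 0.447, 0.072, 0.374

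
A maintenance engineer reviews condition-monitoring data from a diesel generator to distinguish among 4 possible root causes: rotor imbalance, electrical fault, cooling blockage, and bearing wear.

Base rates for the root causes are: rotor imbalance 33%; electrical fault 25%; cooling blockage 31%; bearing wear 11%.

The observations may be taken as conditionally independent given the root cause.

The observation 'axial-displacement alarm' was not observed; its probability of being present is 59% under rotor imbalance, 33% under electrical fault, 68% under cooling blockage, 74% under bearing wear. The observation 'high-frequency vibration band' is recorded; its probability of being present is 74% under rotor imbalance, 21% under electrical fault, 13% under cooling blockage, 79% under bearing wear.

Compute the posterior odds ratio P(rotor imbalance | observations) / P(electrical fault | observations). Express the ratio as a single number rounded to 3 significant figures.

2.85

Unnormalized posterior weight (prior times the observation likelihoods) for each of the two hypotheses (using 1 − P(present | H) for each absent observation):
  rotor imbalance: 0.33 × (1 − 0.59) × 0.74 = 0.10012
  electrical fault: 0.25 × (1 − 0.33) × 0.21 = 0.035175
Odds(rotor imbalance : electrical fault) = 0.10012 / 0.035175 ≈ 2.85.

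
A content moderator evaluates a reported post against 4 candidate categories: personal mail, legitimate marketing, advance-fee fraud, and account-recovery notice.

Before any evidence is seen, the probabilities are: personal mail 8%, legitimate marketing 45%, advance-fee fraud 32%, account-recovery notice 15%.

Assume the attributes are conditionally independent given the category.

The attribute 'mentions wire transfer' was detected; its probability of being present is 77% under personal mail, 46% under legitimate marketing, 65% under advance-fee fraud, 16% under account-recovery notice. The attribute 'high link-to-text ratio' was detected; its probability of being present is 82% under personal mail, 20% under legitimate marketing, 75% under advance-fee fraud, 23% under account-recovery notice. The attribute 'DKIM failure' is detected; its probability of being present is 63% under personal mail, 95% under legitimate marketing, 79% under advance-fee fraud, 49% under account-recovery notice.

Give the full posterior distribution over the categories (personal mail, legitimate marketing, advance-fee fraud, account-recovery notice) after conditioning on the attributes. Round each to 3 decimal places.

For each hypothesis, the unnormalized posterior weight is prior × product of the attribute likelihoods:
  personal mail: 0.08 × 0.77 × 0.82 × 0.63 = 0.031823
  legitimate marketing: 0.45 × 0.46 × 0.20 × 0.95 = 0.03933
  advance-fee fraud: 0.32 × 0.65 × 0.75 × 0.79 = 0.12324
  account-recovery notice: 0.15 × 0.16 × 0.23 × 0.49 = 0.0027048
Normalizing constant Z = 0.031823 + 0.03933 + 0.12324 + 0.0027048 = 0.1971.
P(personal mail | evidence) = 0.031823 / 0.1971 ≈ 0.161
P(legitimate marketing | evidence) = 0.03933 / 0.1971 ≈ 0.200
P(advance-fee fraud | evidence) = 0.12324 / 0.1971 ≈ 0.625
P(account-recovery notice | evidence) = 0.0027048 / 0.1971 ≈ 0.014

0.161, 0.200, 0.625, 0.014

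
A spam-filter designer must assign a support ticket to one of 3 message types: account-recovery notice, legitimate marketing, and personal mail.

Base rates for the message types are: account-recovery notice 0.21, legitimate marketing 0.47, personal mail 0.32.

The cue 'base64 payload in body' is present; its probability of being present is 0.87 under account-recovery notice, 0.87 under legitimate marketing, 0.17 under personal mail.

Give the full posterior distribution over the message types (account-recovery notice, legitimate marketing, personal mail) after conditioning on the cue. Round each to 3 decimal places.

Multiply each prior by the likelihood of the cue:
  account-recovery notice: 0.21 × 0.87 = 0.1827
  legitimate marketing: 0.47 × 0.87 = 0.4089
  personal mail: 0.32 × 0.17 = 0.0544
Marginal likelihood of the evidence = 0.646.
P(account-recovery notice | evidence) = 0.1827 / 0.646 ≈ 0.283
P(legitimate marketing | evidence) = 0.4089 / 0.646 ≈ 0.633
P(personal mail | evidence) = 0.0544 / 0.646 ≈ 0.084

0.283, 0.633, 0.084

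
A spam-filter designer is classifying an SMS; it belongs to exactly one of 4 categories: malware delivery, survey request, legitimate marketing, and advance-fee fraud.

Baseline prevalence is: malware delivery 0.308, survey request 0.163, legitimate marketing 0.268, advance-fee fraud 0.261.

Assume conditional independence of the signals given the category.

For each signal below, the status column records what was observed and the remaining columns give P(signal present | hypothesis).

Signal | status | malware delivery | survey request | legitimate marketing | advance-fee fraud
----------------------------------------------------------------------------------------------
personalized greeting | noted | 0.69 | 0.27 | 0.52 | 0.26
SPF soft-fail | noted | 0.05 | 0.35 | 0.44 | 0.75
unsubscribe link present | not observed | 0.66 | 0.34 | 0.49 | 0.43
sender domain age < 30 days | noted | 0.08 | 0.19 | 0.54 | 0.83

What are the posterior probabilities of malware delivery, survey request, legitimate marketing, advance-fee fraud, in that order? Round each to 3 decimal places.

0.007, 0.045, 0.391, 0.558

By Bayes' rule with conditional independence, the unnormalized weight for each hypothesis is prior × ∏ likelihoods (using 1 − P(present | H) for each absent signal):
  malware delivery: 0.308 × 0.69 × 0.05 × (1 − 0.66) × 0.08 = 0.00028903
  survey request: 0.163 × 0.27 × 0.35 × (1 − 0.34) × 0.19 = 0.0019316
  legitimate marketing: 0.268 × 0.52 × 0.44 × (1 − 0.49) × 0.54 = 0.016887
  advance-fee fraud: 0.261 × 0.26 × 0.75 × (1 − 0.43) × 0.83 = 0.024078
Normalizing constant Z = 0.00028903 + 0.0019316 + 0.016887 + 0.024078 = 0.043186.
P(malware delivery | evidence) = 0.00028903 / 0.043186 ≈ 0.007
P(survey request | evidence) = 0.0019316 / 0.043186 ≈ 0.045
P(legitimate marketing | evidence) = 0.016887 / 0.043186 ≈ 0.391
P(advance-fee fraud | evidence) = 0.024078 / 0.043186 ≈ 0.558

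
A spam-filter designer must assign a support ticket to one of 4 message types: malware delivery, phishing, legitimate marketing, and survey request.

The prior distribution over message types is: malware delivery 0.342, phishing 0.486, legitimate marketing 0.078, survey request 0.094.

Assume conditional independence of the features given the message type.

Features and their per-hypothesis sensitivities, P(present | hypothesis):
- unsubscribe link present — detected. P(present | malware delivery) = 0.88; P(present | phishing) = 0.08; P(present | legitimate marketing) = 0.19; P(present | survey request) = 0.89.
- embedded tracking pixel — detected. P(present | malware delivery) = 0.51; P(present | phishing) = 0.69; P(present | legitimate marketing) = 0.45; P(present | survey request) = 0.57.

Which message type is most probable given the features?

Multiply each prior by the joint likelihood of the feature pattern:
  malware delivery: 0.342 × 0.88 × 0.51 = 0.15349
  phishing: 0.486 × 0.08 × 0.69 = 0.026827
  legitimate marketing: 0.078 × 0.19 × 0.45 = 0.006669
  survey request: 0.094 × 0.89 × 0.57 = 0.047686
The unnormalized weights sum to 0.23467.
P(malware delivery | evidence) ≈ 0.15349 / 0.23467 ≈ 0.654
P(phishing | evidence) ≈ 0.026827 / 0.23467 ≈ 0.114
P(legitimate marketing | evidence) ≈ 0.006669 / 0.23467 ≈ 0.028
P(survey request | evidence) ≈ 0.047686 / 0.23467 ≈ 0.203
The largest is 0.654, so malware delivery is most probable.

malware delivery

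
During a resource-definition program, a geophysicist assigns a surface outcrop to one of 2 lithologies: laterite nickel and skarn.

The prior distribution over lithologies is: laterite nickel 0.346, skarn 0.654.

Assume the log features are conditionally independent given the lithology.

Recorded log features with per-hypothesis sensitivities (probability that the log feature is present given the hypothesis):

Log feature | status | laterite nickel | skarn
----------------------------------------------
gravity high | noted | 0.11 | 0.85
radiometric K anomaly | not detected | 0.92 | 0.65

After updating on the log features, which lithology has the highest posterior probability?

By Bayes' rule with conditional independence, the unnormalized weight for each hypothesis is prior × ∏ likelihoods (using 1 − P(present | H) for each absent log feature):
  laterite nickel: 0.346 × 0.11 × (1 − 0.92) = 0.0030448
  skarn: 0.654 × 0.85 × (1 − 0.65) = 0.19457
The unnormalized weights sum to 0.19761.
P(laterite nickel | evidence) ≈ 0.0030448 / 0.19761 ≈ 0.015
P(skarn | evidence) ≈ 0.19457 / 0.19761 ≈ 0.985
The largest is 0.985, so skarn is most probable.

skarn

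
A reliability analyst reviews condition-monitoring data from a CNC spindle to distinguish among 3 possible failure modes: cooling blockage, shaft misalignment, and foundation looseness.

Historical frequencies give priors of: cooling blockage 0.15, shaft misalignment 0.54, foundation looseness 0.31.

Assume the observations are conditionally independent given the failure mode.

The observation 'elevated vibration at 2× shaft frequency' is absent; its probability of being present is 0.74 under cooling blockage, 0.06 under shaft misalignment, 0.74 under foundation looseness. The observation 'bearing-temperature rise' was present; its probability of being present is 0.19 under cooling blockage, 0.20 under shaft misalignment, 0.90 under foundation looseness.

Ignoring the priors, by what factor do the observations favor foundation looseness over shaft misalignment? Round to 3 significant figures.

1.24

Take the product of per-observation likelihoods under each hypothesis (using 1 − P(present | H) for each absent observation), then divide.
  foundation looseness: (1 − 0.74) × 0.90 = 0.234
  shaft misalignment: (1 − 0.06) × 0.20 = 0.188
Bayes factor = 0.234 / 0.188 ≈ 1.24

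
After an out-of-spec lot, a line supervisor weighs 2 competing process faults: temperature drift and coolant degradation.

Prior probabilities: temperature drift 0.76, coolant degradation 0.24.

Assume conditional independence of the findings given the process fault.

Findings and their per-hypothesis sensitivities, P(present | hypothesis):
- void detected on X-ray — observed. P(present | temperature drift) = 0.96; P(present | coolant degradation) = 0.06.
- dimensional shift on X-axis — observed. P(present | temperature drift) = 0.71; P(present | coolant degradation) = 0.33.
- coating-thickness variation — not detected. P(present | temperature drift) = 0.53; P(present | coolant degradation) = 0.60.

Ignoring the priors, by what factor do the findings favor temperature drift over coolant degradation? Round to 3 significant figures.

40.4

Joint likelihood of the evidence pattern under each hypothesis (using 1 − P(present | H) for each absent finding):
  temperature drift: 0.96 × 0.71 × (1 − 0.53) = 0.32035
  coolant degradation: 0.06 × 0.33 × (1 − 0.60) = 0.00792
Bayes factor = 0.32035 / 0.00792 ≈ 40.4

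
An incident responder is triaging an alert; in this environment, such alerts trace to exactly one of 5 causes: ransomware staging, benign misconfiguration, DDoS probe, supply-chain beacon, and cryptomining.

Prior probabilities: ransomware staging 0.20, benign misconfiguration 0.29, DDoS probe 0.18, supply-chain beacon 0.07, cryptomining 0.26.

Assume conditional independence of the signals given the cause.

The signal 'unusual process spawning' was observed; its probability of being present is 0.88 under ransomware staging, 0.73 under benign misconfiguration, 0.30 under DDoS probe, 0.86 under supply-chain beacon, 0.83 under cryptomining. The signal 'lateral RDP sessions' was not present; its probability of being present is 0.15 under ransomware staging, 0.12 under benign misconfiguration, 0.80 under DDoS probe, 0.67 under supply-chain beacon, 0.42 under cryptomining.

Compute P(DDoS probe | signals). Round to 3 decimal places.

0.022

For each hypothesis, the unnormalized posterior weight is prior × product of the signal likelihoods (using 1 − P(present | H) for each absent signal):
  ransomware staging: 0.20 × 0.88 × (1 − 0.15) = 0.1496
  benign misconfiguration: 0.29 × 0.73 × (1 − 0.12) = 0.1863
  DDoS probe: 0.18 × 0.30 × (1 − 0.80) = 0.0108
  supply-chain beacon: 0.07 × 0.86 × (1 − 0.67) = 0.019866
  cryptomining: 0.26 × 0.83 × (1 − 0.42) = 0.12516
Marginal likelihood of the evidence = 0.49173.
P(DDoS probe | evidence) = 0.0108 / 0.49173 ≈ 0.022.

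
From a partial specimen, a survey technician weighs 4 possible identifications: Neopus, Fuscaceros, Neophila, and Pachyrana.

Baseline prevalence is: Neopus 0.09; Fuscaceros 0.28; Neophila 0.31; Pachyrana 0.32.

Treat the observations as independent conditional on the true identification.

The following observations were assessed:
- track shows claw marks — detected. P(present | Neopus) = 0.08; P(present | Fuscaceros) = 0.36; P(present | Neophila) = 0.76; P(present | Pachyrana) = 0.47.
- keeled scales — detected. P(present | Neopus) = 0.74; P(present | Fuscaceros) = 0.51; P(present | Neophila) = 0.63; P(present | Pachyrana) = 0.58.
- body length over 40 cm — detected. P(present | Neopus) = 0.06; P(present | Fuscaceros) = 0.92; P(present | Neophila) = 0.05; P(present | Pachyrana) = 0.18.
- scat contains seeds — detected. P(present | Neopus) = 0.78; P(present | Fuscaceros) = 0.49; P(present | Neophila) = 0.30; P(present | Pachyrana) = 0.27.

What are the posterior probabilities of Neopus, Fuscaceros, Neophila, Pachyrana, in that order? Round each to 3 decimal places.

0.008, 0.775, 0.074, 0.142

By Bayes' rule with conditional independence, the unnormalized weight for each hypothesis is prior × ∏ likelihoods:
  Neopus: 0.09 × 0.08 × 0.74 × 0.06 × 0.78 = 0.00024935
  Fuscaceros: 0.28 × 0.36 × 0.51 × 0.92 × 0.49 = 0.023175
  Neophila: 0.31 × 0.76 × 0.63 × 0.05 × 0.30 = 0.0022264
  Pachyrana: 0.32 × 0.47 × 0.58 × 0.18 × 0.27 = 0.0042395
Normalizing constant Z = 0.00024935 + 0.023175 + 0.0022264 + 0.0042395 = 0.02989.
P(Neopus | evidence) = 0.00024935 / 0.02989 ≈ 0.008
P(Fuscaceros | evidence) = 0.023175 / 0.02989 ≈ 0.775
P(Neophila | evidence) = 0.0022264 / 0.02989 ≈ 0.074
P(Pachyrana | evidence) = 0.0042395 / 0.02989 ≈ 0.142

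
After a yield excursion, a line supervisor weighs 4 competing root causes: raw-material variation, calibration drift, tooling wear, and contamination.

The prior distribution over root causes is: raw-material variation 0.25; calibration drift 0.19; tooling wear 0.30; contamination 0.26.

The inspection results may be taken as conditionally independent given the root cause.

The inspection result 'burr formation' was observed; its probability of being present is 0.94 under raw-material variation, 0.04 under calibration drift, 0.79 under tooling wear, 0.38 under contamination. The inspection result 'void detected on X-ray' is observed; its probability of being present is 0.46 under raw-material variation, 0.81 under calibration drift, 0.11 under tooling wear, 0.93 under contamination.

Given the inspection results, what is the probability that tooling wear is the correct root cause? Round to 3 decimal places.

Multiply each prior by the joint likelihood of the inspection result pattern:
  raw-material variation: 0.25 × 0.94 × 0.46 = 0.1081
  calibration drift: 0.19 × 0.04 × 0.81 = 0.006156
  tooling wear: 0.30 × 0.79 × 0.11 = 0.02607
  contamination: 0.26 × 0.38 × 0.93 = 0.091884
The unnormalized weights sum to 0.23221.
P(tooling wear | evidence) = 0.02607 / 0.23221 ≈ 0.112.

0.112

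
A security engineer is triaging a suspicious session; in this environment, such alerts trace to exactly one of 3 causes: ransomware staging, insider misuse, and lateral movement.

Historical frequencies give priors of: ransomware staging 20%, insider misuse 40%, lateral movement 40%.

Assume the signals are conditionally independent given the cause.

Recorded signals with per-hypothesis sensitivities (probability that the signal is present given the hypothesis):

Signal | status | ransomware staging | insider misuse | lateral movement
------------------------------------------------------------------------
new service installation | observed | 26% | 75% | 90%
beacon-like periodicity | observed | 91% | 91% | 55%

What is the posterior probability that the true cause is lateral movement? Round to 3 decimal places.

0.382

For each hypothesis, the unnormalized posterior weight is prior × product of the signal likelihoods:
  ransomware staging: 0.20 × 0.26 × 0.91 = 0.04732
  insider misuse: 0.40 × 0.75 × 0.91 = 0.273
  lateral movement: 0.40 × 0.90 × 0.55 = 0.198
The unnormalized weights sum to 0.51832.
P(lateral movement | evidence) = 0.198 / 0.51832 ≈ 0.382.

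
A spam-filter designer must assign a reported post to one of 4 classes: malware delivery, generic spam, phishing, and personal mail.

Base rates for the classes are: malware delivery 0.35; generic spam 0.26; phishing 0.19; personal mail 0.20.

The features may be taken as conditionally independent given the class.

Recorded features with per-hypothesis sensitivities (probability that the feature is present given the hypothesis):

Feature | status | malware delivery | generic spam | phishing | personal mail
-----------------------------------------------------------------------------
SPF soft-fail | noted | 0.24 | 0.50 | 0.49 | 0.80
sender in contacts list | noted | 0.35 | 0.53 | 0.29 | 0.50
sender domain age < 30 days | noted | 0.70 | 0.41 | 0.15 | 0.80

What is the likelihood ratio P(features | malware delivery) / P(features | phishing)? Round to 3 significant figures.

2.76

Take the product of per-feature likelihoods under each hypothesis, then divide.
  malware delivery: 0.24 × 0.35 × 0.70 = 0.0588
  phishing: 0.49 × 0.29 × 0.15 = 0.021315
Bayes factor = 0.0588 / 0.021315 ≈ 2.76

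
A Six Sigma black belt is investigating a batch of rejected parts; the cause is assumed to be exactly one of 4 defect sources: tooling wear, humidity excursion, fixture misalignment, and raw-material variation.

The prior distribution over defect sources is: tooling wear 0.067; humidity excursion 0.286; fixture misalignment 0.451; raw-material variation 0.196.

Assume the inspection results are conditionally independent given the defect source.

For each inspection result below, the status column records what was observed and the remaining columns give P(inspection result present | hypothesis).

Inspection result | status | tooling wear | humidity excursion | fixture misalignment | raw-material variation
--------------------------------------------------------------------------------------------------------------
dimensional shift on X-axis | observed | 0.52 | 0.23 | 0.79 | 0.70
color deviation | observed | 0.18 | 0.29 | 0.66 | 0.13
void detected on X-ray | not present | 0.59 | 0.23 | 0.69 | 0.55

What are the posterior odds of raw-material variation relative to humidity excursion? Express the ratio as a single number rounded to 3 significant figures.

Unnormalized posterior weight (prior times the inspection result likelihoods) for each of the two hypotheses (using 1 − P(present | H) for each absent inspection result):
  raw-material variation: 0.196 × 0.70 × 0.13 × (1 − 0.55) = 0.0080262
  humidity excursion: 0.286 × 0.23 × 0.29 × (1 − 0.23) = 0.014689
Odds(raw-material variation : humidity excursion) = 0.0080262 / 0.014689 ≈ 0.546.

0.546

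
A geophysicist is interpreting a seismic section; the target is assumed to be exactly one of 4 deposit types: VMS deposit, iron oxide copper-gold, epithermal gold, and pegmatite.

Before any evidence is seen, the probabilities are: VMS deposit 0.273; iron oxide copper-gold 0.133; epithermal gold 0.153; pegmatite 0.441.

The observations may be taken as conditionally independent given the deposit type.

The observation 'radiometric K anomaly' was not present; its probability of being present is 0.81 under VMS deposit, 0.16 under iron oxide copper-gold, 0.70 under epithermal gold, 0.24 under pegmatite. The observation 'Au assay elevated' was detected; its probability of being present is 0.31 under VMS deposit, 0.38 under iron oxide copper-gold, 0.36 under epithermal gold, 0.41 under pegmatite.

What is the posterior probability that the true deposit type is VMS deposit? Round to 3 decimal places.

0.076

For each hypothesis, the unnormalized posterior weight is prior × product of the observation likelihoods (using 1 − P(present | H) for each absent observation):
  VMS deposit: 0.273 × (1 − 0.81) × 0.31 = 0.01608
  iron oxide copper-gold: 0.133 × (1 − 0.16) × 0.38 = 0.042454
  epithermal gold: 0.153 × (1 − 0.70) × 0.36 = 0.016524
  pegmatite: 0.441 × (1 − 0.24) × 0.41 = 0.13742
Normalizing constant Z = 0.01608 + 0.042454 + 0.016524 + 0.13742 = 0.21247.
P(VMS deposit | evidence) = 0.01608 / 0.21247 ≈ 0.076.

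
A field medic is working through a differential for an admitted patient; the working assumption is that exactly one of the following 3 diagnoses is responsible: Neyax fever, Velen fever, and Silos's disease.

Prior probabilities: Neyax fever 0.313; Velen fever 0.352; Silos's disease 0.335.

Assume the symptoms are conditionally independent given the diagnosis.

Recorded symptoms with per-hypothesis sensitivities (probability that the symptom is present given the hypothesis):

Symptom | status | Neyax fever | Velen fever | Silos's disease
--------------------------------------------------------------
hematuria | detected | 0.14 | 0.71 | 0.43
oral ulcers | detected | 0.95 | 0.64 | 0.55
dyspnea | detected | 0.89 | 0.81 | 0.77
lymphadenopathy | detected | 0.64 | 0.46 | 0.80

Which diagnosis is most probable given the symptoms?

Multiply each prior by the joint likelihood of the symptom pattern:
  Neyax fever: 0.313 × 0.14 × 0.95 × 0.89 × 0.64 = 0.023712
  Velen fever: 0.352 × 0.71 × 0.64 × 0.81 × 0.46 = 0.059597
  Silos's disease: 0.335 × 0.43 × 0.55 × 0.77 × 0.80 = 0.048804
The unnormalized weights sum to 0.13211.
P(Neyax fever | evidence) ≈ 0.023712 / 0.13211 ≈ 0.179
P(Velen fever | evidence) ≈ 0.059597 / 0.13211 ≈ 0.451
P(Silos's disease | evidence) ≈ 0.048804 / 0.13211 ≈ 0.369
The largest is 0.451, so Velen fever is most probable.

Velen fever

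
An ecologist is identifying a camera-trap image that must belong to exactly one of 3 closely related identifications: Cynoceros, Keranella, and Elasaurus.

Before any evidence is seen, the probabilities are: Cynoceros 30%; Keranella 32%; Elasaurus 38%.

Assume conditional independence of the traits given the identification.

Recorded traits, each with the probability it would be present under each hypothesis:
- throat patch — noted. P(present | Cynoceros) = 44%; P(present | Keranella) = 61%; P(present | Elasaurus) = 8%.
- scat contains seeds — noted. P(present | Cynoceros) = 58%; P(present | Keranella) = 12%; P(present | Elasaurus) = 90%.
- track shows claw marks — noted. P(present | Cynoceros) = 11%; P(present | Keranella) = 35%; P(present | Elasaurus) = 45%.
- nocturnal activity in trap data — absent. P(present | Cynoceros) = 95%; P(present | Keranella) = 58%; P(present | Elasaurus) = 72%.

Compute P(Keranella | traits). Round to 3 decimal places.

0.471

Multiply each prior by the joint likelihood of the trait pattern (using 1 − P(present | H) for each absent trait):
  Cynoceros: 0.30 × 0.44 × 0.58 × 0.11 × (1 − 0.95) = 0.00042108
  Keranella: 0.32 × 0.61 × 0.12 × 0.35 × (1 − 0.58) = 0.0034433
  Elasaurus: 0.38 × 0.08 × 0.90 × 0.45 × (1 − 0.72) = 0.0034474
Marginal likelihood of the evidence = 0.0073118.
P(Keranella | evidence) = 0.0034433 / 0.0073118 ≈ 0.471.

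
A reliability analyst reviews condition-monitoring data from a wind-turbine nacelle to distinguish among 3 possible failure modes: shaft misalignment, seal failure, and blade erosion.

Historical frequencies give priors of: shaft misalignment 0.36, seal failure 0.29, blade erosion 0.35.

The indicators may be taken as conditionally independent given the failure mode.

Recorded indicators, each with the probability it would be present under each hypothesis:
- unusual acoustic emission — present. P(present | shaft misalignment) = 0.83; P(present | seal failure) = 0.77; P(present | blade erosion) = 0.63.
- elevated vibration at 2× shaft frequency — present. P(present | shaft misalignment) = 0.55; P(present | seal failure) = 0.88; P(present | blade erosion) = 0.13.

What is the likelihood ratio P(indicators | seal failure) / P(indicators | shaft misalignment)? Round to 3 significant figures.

Take the product of per-indicator likelihoods under each hypothesis, then divide.
  seal failure: 0.77 × 0.88 = 0.6776
  shaft misalignment: 0.83 × 0.55 = 0.4565
Bayes factor = 0.6776 / 0.4565 ≈ 1.48

1.48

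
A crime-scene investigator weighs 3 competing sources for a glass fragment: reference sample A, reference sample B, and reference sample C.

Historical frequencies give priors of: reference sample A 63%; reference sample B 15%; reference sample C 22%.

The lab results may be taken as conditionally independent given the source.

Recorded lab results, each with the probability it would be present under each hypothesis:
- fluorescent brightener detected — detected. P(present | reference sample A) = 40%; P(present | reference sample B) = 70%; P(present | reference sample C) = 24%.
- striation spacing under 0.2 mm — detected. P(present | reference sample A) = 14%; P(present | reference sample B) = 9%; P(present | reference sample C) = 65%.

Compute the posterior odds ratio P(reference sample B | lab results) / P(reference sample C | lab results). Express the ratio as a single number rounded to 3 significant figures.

The normalizing constant cancels in an odds ratio, so compute prior × likelihood for the two hypotheses only:
  reference sample B: 0.15 × 0.70 × 0.09 = 0.00945
  reference sample C: 0.22 × 0.24 × 0.65 = 0.03432
Posterior odds = 0.00945 / 0.03432 ≈ 0.275.

0.275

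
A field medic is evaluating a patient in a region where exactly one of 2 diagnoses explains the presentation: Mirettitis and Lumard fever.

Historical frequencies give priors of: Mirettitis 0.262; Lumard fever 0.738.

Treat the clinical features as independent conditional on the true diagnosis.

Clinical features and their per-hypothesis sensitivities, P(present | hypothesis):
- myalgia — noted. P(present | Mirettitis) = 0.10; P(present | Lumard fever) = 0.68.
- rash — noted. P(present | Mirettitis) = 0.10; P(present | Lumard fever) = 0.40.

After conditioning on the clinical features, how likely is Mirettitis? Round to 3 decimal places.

For each hypothesis, the unnormalized posterior weight is prior × product of the clinical feature likelihoods:
  Mirettitis: 0.262 × 0.10 × 0.10 = 0.00262
  Lumard fever: 0.738 × 0.68 × 0.40 = 0.20074
Normalizing constant Z = 0.00262 + 0.20074 = 0.20336.
P(Mirettitis | evidence) = 0.00262 / 0.20336 ≈ 0.013.

0.013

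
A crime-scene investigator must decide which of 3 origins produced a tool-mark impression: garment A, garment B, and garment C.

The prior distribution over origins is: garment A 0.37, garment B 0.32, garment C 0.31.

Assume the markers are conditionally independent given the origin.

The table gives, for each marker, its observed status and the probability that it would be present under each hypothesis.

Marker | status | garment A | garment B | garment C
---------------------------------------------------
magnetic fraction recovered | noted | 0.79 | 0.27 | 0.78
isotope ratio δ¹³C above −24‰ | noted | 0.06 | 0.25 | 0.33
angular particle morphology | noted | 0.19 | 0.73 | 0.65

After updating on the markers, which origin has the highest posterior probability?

garment C

Multiply each prior by the joint likelihood of the marker pattern:
  garment A: 0.37 × 0.79 × 0.06 × 0.19 = 0.0033322
  garment B: 0.32 × 0.27 × 0.25 × 0.73 = 0.015768
  garment C: 0.31 × 0.78 × 0.33 × 0.65 = 0.051866
Marginal likelihood of the evidence = 0.070966.
P(garment A | evidence) ≈ 0.0033322 / 0.070966 ≈ 0.047
P(garment B | evidence) ≈ 0.015768 / 0.070966 ≈ 0.222
P(garment C | evidence) ≈ 0.051866 / 0.070966 ≈ 0.731
The largest is 0.731, so garment C is most probable.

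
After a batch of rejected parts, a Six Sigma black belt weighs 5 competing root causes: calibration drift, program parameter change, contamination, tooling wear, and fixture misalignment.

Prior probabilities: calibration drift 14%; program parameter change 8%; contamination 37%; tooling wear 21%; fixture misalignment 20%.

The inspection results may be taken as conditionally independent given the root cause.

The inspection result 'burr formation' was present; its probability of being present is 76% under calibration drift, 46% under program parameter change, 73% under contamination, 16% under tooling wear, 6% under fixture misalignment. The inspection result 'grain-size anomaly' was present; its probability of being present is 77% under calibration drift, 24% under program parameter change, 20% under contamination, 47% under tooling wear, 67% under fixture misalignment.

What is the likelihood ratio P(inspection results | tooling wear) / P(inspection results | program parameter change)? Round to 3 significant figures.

Joint likelihood of the inspection result pattern under each hypothesis:
  tooling wear: 0.16 × 0.47 = 0.0752
  program parameter change: 0.46 × 0.24 = 0.1104
Bayes factor = 0.0752 / 0.1104 ≈ 0.681

0.681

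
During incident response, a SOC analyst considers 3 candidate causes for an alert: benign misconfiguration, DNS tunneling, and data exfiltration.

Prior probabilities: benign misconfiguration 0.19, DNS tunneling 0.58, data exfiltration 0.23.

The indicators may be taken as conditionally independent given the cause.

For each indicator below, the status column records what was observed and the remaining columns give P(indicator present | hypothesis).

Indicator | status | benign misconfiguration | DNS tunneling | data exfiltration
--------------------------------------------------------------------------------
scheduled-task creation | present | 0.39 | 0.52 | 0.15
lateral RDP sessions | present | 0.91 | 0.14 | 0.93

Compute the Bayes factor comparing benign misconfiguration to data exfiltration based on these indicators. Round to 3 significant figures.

The Bayes factor is the ratio of the joint likelihoods of the indicator pattern under the two hypotheses.
  benign misconfiguration: 0.39 × 0.91 = 0.3549
  data exfiltration: 0.15 × 0.93 = 0.1395
Bayes factor = 0.3549 / 0.1395 ≈ 2.54

2.54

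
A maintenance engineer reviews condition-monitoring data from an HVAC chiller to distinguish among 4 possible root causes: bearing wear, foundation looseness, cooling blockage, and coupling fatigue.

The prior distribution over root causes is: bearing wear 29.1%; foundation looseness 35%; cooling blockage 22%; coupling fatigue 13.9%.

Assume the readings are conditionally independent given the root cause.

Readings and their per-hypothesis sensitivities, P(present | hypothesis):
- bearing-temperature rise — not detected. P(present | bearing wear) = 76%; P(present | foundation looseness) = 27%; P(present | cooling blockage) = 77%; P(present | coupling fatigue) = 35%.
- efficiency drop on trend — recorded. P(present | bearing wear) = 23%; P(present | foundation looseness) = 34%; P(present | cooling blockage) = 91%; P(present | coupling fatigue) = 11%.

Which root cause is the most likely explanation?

By Bayes' rule with conditional independence, the unnormalized weight for each hypothesis is prior × ∏ likelihoods (using 1 − P(present | H) for each absent reading):
  bearing wear: 0.291 × (1 − 0.76) × 0.23 = 0.016063
  foundation looseness: 0.350 × (1 − 0.27) × 0.34 = 0.08687
  cooling blockage: 0.220 × (1 − 0.77) × 0.91 = 0.046046
  coupling fatigue: 0.139 × (1 − 0.35) × 0.11 = 0.0099385
Normalizing constant Z = 0.016063 + 0.08687 + 0.046046 + 0.0099385 = 0.15892.
P(bearing wear | evidence) ≈ 0.016063 / 0.15892 ≈ 0.101
P(foundation looseness | evidence) ≈ 0.08687 / 0.15892 ≈ 0.547
P(cooling blockage | evidence) ≈ 0.046046 / 0.15892 ≈ 0.290
P(coupling fatigue | evidence) ≈ 0.0099385 / 0.15892 ≈ 0.063
The largest is 0.547, so foundation looseness is most probable.

foundation looseness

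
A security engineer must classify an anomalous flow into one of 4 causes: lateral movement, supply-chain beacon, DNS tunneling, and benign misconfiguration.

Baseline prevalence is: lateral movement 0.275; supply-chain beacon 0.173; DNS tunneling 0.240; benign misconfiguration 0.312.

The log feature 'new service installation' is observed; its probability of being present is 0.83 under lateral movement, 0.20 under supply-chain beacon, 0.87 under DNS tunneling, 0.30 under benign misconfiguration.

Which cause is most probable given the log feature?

Multiply each prior by the likelihood of the log feature:
  lateral movement: 0.275 × 0.83 = 0.22825
  supply-chain beacon: 0.173 × 0.20 = 0.0346
  DNS tunneling: 0.240 × 0.87 = 0.2088
  benign misconfiguration: 0.312 × 0.30 = 0.0936
The unnormalized weights sum to 0.56525.
P(lateral movement | evidence) ≈ 0.22825 / 0.56525 ≈ 0.404
P(supply-chain beacon | evidence) ≈ 0.0346 / 0.56525 ≈ 0.061
P(DNS tunneling | evidence) ≈ 0.2088 / 0.56525 ≈ 0.369
P(benign misconfiguration | evidence) ≈ 0.0936 / 0.56525 ≈ 0.166
The largest is 0.404, so lateral movement is most probable.

lateral movement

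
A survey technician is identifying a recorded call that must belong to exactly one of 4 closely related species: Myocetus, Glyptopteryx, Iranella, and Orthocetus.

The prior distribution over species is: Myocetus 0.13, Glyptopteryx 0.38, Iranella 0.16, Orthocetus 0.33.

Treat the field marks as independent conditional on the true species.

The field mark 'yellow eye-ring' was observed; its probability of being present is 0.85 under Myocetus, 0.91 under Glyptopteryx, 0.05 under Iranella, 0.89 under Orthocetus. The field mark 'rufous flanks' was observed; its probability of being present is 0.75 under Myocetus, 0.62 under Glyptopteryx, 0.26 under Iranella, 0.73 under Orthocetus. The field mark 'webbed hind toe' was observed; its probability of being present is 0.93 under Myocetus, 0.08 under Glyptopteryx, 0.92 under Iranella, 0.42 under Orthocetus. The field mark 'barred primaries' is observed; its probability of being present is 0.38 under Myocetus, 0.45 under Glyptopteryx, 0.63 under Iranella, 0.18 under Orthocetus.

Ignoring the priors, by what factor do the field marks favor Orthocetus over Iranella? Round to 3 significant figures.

Take the product of per-field mark likelihoods under each hypothesis, then divide.
  Orthocetus: 0.89 × 0.73 × 0.42 × 0.18 = 0.049117
  Iranella: 0.05 × 0.26 × 0.92 × 0.63 = 0.0075348
Bayes factor = 0.049117 / 0.0075348 ≈ 6.52

6.52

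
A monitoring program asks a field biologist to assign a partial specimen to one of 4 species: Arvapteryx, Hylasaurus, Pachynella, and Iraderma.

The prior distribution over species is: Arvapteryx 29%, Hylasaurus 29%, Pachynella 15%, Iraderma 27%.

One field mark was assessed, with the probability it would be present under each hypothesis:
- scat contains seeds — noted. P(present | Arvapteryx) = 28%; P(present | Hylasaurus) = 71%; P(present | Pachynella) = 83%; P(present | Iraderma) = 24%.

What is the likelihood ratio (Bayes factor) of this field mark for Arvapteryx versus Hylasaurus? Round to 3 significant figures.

The Bayes factor is the ratio of the two likelihoods.
  Arvapteryx: 0.28
  Hylasaurus: 0.71
Bayes factor = 0.28 / 0.71 ≈ 0.394

0.394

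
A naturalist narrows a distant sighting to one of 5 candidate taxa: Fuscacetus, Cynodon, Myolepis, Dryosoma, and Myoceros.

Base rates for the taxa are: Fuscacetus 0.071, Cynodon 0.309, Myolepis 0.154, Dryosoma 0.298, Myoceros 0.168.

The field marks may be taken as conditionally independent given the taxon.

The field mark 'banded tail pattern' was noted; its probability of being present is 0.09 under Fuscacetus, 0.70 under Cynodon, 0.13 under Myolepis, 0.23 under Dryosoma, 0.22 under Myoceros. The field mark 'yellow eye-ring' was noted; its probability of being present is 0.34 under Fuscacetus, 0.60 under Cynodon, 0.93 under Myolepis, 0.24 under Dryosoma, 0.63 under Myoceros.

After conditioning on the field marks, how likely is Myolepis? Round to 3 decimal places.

By Bayes' rule with conditional independence, the unnormalized weight for each hypothesis is prior × ∏ likelihoods:
  Fuscacetus: 0.071 × 0.09 × 0.34 = 0.0021726
  Cynodon: 0.309 × 0.70 × 0.60 = 0.12978
  Myolepis: 0.154 × 0.13 × 0.93 = 0.018619
  Dryosoma: 0.298 × 0.23 × 0.24 = 0.01645
  Myoceros: 0.168 × 0.22 × 0.63 = 0.023285
Normalizing constant Z = 0.0021726 + 0.12978 + 0.018619 + 0.01645 + 0.023285 = 0.19031.
P(Myolepis | evidence) = 0.018619 / 0.19031 ≈ 0.098.

0.098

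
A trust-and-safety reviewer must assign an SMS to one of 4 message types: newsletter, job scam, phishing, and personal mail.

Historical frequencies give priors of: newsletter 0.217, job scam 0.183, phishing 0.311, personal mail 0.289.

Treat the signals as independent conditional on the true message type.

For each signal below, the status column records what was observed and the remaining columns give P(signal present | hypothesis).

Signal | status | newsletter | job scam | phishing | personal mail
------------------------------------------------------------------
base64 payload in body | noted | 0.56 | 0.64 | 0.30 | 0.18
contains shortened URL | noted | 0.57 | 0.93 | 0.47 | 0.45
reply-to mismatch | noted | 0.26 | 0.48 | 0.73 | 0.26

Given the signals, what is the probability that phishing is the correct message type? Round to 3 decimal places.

0.295

For each hypothesis, the unnormalized posterior weight is prior × product of the signal likelihoods:
  newsletter: 0.217 × 0.56 × 0.57 × 0.26 = 0.018009
  job scam: 0.183 × 0.64 × 0.93 × 0.48 = 0.052282
  phishing: 0.311 × 0.30 × 0.47 × 0.73 = 0.032011
  personal mail: 0.289 × 0.18 × 0.45 × 0.26 = 0.0060863
The unnormalized weights sum to 0.10839.
P(phishing | evidence) = 0.032011 / 0.10839 ≈ 0.295.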